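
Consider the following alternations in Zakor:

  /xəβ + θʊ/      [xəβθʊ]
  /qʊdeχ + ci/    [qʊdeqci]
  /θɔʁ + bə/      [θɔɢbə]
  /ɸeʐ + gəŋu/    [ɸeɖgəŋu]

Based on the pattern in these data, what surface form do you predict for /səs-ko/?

The data show regressive manner assimilation: /χ/ → [q] before /c/; /ʁ/ → [ɢ] before /b/; /ʐ/ → [ɖ] before /g/. In each pair only manner changes, matching the following consonant, while place and voice stay constant.
No alternation appears in [xəβθʊ]: there the adjacent consonants already agree in manner (/β/ and /θ/ are both fricatives), so this form is consistent with the same rule.
The rule targets /s/ (voiceless alveolar fricative), which sits before the trigger /k/ (stop).
The voiceless alveolar stop is [t], so /s/ → [t].

[sətko]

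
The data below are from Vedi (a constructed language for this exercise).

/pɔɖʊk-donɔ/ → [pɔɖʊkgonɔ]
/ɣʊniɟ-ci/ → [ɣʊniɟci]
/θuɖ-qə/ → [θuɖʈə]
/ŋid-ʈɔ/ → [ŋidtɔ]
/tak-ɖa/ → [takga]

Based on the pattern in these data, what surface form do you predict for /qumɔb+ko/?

The data show progressive place assimilation: /d/ → [g] after /k/; /q/ → [ʈ] after /ɖ/; /ʈ/ → [t] after /d/; /ɖ/ → [g] after /k/. In each pair only place changes, matching the preceding consonant, while manner and voice stay constant.
Nothing changes in [ɣʊniɟci]: there the adjacent consonants already agree in place (/c/ and /ɟ/ are both palatal), so this form is consistent with the same rule.
The rule targets /k/ (voiceless velar stop), which sits after the trigger /b/ (bilabial).
Changing only its place to bilabial gives [p] — the voiceless bilabial stop.

[qumɔbpo]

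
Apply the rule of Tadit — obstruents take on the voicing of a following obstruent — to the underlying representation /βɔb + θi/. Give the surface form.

[βɔpθi]

The rule targets /b/ (voiced bilabial stop), which sits before the trigger /θ/ (voiceless).
The voiceless bilabial stop is [p], so /b/ → [p].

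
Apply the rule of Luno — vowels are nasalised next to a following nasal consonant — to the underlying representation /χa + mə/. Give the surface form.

The vowel /a/ is adjacent to the following nasal /m/, so it acquires [+nasal] and surfaces as [ã].

[χãmə]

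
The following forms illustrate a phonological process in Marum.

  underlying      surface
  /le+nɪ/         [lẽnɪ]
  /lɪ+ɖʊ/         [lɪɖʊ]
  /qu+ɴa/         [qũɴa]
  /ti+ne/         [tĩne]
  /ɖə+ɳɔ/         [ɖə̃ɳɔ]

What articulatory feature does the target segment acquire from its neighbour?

The vowel /e/ surfaces as nasalised [ẽ] next to the following nasal /n/ — it has acquired the [+nasal] feature of its neighbour.
Likewise in the remaining data: /u/ → [ũ] before /ɴ/; /i/ → [ĩ] before /n/; /ə/ → [ə̃] before /ɳ/ — each time a vowel is nasalised next to a following nasal.
No change occurs in [lɪɖʊ] because the vowel at the boundary is adjacent to an oral consonant, not a nasal (/ɪ/ next to /ɖ/).

nasality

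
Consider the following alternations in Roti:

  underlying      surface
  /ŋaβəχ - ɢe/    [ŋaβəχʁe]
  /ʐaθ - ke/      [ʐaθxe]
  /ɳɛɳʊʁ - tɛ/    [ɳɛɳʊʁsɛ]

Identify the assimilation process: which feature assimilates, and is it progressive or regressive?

Underlying /ɢ/ is realised as [ʁ] next to /χ/; /χ/ itself does not change.
The change stop → fricative matches the manner of the preceding /χ/, identifying this as manner assimilation.
Place and voice are unchanged, so the assimilation is partial, not total.
The other alternating forms pattern the same way: /k/ → [x] after /θ/ (stop → fricative, matching a fricative); /t/ → [s] after /ʁ/ (stop → fricative, matching a fricative) — only manner changes, and always toward the preceding segment.
Since the segment that changes follows the conditioning segment, the assimilation is progressive.

progressive manner assimilation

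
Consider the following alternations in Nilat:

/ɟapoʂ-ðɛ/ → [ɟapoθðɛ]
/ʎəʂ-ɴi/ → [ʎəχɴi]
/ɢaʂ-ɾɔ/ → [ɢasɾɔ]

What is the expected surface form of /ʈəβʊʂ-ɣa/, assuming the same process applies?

[ʈəβʊxɣa]

The data show regressive place assimilation: /ʂ/ → [θ] before /ð/; /ʂ/ → [χ] before /ɴ/; /ʂ/ → [s] before /ɾ/. In each pair only place changes, matching the following consonant, while manner and voice stay constant.
The rule targets /ʂ/ (voiceless retroflex fricative), which sits before the trigger /ɣ/ (velar).
A voiceless velar fricative is [x], so the surface segment is [x].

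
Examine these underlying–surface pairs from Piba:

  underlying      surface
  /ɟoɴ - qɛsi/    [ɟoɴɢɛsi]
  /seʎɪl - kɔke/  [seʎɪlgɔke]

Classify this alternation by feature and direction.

The segment that alternates is /q/, which surfaces as [ɢ] when adjacent to /ɴ/.
The change voiceless → voiced matches the voicing of the preceding /ɴ/, identifying this as voicing assimilation.
Place and manner are unchanged, so the assimilation is partial, not total.
The other alternating form patterns the same way: /k/ → [g] after /l/ (voiceless → voiced, matching voiced) — only voicing changes, and always toward the preceding segment.
Since the segment that changes follows the conditioning segment, the assimilation is progressive.

progressive voicing assimilation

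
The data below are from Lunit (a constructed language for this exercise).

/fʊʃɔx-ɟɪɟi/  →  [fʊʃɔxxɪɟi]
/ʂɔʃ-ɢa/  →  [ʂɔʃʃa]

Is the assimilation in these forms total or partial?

Underlying /ɟ/ is realised as [x] next to /x/; /x/ itself does not change.
The output [x] is identical to the trigger /x/ — every feature (place, manner, voicing) has been copied — so this is total assimilation.
The remaining alternation confirms this: /ɢ/ → [ʃ] after /ʃ/ — in each case the output is a copy of the preceding consonant.

total assimilation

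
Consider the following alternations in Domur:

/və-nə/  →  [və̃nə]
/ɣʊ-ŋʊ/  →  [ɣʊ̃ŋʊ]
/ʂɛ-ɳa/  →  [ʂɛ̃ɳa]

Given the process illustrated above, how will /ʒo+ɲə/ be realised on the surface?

The data show regressive nasality assimilation (vowel nasalisation): /ə/ → [ə̃] before /n/; /ʊ/ → [ʊ̃] before /ŋ/; /ɛ/ → [ɛ̃] before /ɳ/ — a vowel is nasalised by an immediately following nasal consonant.
/o/ sits next to the nasal /ɲ/ and is therefore nasalised to [õ].

[ʒõɲə]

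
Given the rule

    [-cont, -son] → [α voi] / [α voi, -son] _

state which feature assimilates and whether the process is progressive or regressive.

progressive voicing assimilation

The shared variable α links the value of [voi] on the target to the same value on the neighbouring segment, so voicing is the feature that assimilates.
Since the environment is written before the underscore, the trigger precedes the target; the direction is progressive.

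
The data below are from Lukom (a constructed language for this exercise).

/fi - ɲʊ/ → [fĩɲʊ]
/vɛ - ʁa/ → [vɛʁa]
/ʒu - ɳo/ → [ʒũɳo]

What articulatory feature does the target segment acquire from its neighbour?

The vowel /i/ surfaces as nasalised [ĩ] next to the following nasal /ɲ/ — it has acquired the [+nasal] feature of its neighbour.
Likewise in the remaining data: /u/ → [ũ] before /ɳ/ — each time a vowel is nasalised next to a following nasal.
No change occurs in [vɛʁa] because the vowel at the boundary is adjacent to an oral consonant, not a nasal (/ɛ/ next to /ʁ/).

nasality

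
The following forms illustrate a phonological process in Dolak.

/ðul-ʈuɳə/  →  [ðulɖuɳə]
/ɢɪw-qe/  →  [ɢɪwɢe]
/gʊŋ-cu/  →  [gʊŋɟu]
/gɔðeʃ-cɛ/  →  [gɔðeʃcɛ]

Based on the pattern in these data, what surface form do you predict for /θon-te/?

The data show progressive voicing assimilation: /ʈ/ → [ɖ] after /l/; /q/ → [ɢ] after /w/; /c/ → [ɟ] after /ŋ/. In each pair only voicing changes, matching the preceding consonant, while place and manner stay constant.
No alternation appears in [gɔðeʃcɛ]: there the adjacent consonants already agree in voicing (/c/ and /ʃ/ are both voiceless), so this form is consistent with the same rule.
The rule targets /t/ (voiceless alveolar stop), which sits after the trigger /n/ (voiced).
The voiced alveolar stop is [d], so /t/ → [d].

[θonde]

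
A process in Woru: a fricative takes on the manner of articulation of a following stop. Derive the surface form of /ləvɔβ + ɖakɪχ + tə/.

/β/ is a voiced bilabial fricative. The following trigger /ɖ/ is a stop, so /β/ must become a stop as well.
A voiced bilabial stop is [b], so the surface segment is [b].
At the second juncture, /χ/ likewise becomes [q] adjacent to /t/.

[ləvɔbɖakɪqtə]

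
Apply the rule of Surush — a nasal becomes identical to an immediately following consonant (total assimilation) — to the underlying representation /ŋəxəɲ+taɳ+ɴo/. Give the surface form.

[ŋəxəttaɴɴo]

/ɲ/ is the segment targeted by the rule; it sits immediately before /t/, so it assimilates completely and surfaces as [t].
At the second juncture, /ɳ/ likewise becomes [ɴ] adjacent to /ɴ/.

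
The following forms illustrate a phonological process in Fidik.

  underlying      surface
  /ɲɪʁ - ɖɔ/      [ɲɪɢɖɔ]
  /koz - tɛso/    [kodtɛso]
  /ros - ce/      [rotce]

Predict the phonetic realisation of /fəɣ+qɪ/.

[fəgqɪ]

The data show regressive manner assimilation: /ʁ/ → [ɢ] before /ɖ/; /z/ → [d] before /t/; /s/ → [t] before /c/. In each pair only manner changes, matching the following consonant, while place and voice stay constant.
The rule targets /ɣ/ (voiced velar fricative), which sits before the trigger /q/ (stop).
A voiced velar stop is [g], so the surface segment is [g].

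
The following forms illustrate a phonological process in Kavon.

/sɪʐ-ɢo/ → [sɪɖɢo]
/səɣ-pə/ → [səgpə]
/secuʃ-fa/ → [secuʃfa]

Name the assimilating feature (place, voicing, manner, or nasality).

Comparing underlying and surface forms, /ʐ/ → [ɖ] is the alternation; the neighbouring /ɢ/ is constant.
The change fricative → stop matches the manner of the following /ɢ/, identifying this as manner assimilation.
The same holds elsewhere in the data: /ɣ/ → [g] before /p/ (fricative → stop, matching a stop) — only manner changes, and always toward the following segment.
No alternation appears in [secuʃfa]: there the adjacent consonants already agree in manner (/ʃ/ and /f/ are both fricatives), so this form is consistent with the same rule.

manner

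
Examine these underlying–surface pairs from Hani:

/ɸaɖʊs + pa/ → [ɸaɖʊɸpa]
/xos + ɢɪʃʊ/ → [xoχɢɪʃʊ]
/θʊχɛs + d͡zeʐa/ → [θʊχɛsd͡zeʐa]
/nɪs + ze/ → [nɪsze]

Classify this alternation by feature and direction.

The segment that alternates is /s/, which surfaces as [ɸ] when adjacent to /p/.
/s/ is alveolar while /p/ is bilabial; the output [ɸ] is bilabial, matching the trigger — so the feature that spreads is place.
Manner and voice are unchanged, so the assimilation is partial, not total.
The same holds elsewhere in the data: /s/ → [χ] before /ɢ/ (alveolar → uvular, matching uvular) — only place changes, and always toward the following segment.
No alternation appears in [θʊχɛsd͡zeʐa], [nɪsze]: there the adjacent consonants already agree in place (/s/ and /d͡z/ are both alveolar; /s/ and /z/ are both alveolar), so these forms are consistent with the same rule.
The trigger is the following segment, so the direction is regressive (anticipatory).

regressive place assimilation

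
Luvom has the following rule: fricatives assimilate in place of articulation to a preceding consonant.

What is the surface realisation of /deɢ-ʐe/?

/ʐ/ is a voiced retroflex fricative. The preceding trigger /ɢ/ is uvular, so /ʐ/ must become uvular as well.
A voiced uvular fricative is [ʁ], so the surface segment is [ʁ].

[deɢʁe]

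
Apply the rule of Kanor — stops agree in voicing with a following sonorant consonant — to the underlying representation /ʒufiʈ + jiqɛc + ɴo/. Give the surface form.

/ʈ/ is a voiceless retroflex stop. The following trigger /j/ is voiced, so /ʈ/ must become voiced as well.
A voiced retroflex stop is [ɖ], so the surface segment is [ɖ].
At the second juncture, /c/ likewise becomes [ɟ] adjacent to /ɴ/.

[ʒufiɖjiqɛɟɴo]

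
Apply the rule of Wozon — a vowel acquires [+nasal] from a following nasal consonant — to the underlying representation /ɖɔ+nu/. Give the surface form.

/ɔ/ sits next to the nasal /n/ and is therefore nasalised to [ɔ̃].

[ɖɔ̃nu]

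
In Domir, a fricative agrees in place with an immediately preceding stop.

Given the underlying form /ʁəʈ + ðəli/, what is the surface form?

The rule targets /ð/ (voiced dental fricative), which sits after the trigger /ʈ/ (retroflex).
Changing only its place to retroflex gives [ʐ] — the voiced retroflex fricative.

[ʁəʈʐəli]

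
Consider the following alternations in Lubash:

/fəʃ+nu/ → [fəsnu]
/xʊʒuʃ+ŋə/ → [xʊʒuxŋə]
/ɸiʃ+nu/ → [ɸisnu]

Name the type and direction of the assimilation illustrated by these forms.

Underlying /ʃ/ is realised as [s] next to /n/; /n/ itself does not change.
/ʃ/ is postalveolar while /n/ is alveolar; the output [s] is alveolar, matching the trigger — so the feature that spreads is place.
Manner and voice are unchanged, so the assimilation is partial, not total.
Checking the remaining alternation: /ʃ/ → [x] before /ŋ/ (postalveolar → velar, matching velar) — only place changes, and always toward the following segment.
The trigger is the following segment, so the direction is regressive (anticipatory).

regressive place assimilation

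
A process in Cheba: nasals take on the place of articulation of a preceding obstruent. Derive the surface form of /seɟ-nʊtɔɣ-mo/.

[seɟɲʊtɔɣŋo]

/n/ is a voiced alveolar nasal. The preceding trigger /ɟ/ is palatal, so /n/ must become palatal as well.
A voiced palatal nasal is [ɲ], so the surface segment is [ɲ].
The same rule applies at the second boundary: /m/ → [ŋ] next to /ɣ/.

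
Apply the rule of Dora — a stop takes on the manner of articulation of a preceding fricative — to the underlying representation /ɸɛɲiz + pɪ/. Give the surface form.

[ɸɛɲizɸɪ]

/p/ is a voiceless bilabial stop. The preceding trigger /z/ is a fricative, so /p/ must become a fricative as well.
The voiceless bilabial fricative is [ɸ], so /p/ → [ɸ].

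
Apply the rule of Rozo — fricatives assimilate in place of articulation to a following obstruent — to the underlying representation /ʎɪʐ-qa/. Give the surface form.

The rule targets /ʐ/ (voiced retroflex fricative), which sits before the trigger /q/ (uvular).
Changing only its place to uvular gives [ʁ] — the voiced uvular fricative.

[ʎɪʁqa]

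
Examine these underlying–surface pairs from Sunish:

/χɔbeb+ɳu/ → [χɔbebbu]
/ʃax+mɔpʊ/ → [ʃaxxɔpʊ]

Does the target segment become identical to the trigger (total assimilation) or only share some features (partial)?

total assimilation

The segment that alternates is /ɳ/, which surfaces as [b] when adjacent to /b/.
The output [b] is identical to the trigger /b/ — every feature (place, manner, voicing) has been copied — so this is total assimilation.
The remaining alternation confirms this: /m/ → [x] after /x/ — in each case the output is a copy of the preceding consonant.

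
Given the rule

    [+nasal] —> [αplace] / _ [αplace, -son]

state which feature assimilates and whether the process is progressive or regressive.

The shared variable α links the value of the place features (abbreviated [place]) on the target to the same value on the neighbouring segment, so place is the feature that assimilates.
The conditioning segment sits to the right of the focus bar, meaning the trigger follows the segment that changes — regressive assimilation.

regressive place assimilation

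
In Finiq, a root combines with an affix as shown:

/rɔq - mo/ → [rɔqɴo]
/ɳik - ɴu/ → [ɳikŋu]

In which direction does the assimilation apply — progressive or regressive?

Underlying /m/ is realised as [ɴ] next to /q/; /q/ itself does not change.
/m/ is bilabial while /q/ is uvular; the output [ɴ] is uvular, matching the trigger — so the feature that spreads is place.
The same holds elsewhere in the data: /ɴ/ → [ŋ] after /k/ (uvular → velar, matching velar) — only place changes, and always toward the preceding segment.
The trigger is the preceding segment, so the direction is progressive (perseverative).

progressive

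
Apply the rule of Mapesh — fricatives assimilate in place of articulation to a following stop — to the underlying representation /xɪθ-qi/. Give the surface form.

[xɪχqi]

The rule targets /θ/ (voiceless dental fricative), which sits before the trigger /q/ (uvular).
The voiceless uvular fricative is [χ], so /θ/ → [χ].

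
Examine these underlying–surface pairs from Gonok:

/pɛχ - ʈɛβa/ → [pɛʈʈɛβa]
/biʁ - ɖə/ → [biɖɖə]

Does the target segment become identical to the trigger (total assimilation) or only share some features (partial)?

Underlying /χ/ is realised as [ʈ] next to /ʈ/; /ʈ/ itself does not change.
The output [ʈ] is identical to the trigger /ʈ/ — every feature (place, manner, voicing) has been copied — so this is total assimilation.
The other form behaves the same way: /ʁ/ → [ɖ] before /ɖ/ — in each case the output is a copy of the following consonant.

total assimilation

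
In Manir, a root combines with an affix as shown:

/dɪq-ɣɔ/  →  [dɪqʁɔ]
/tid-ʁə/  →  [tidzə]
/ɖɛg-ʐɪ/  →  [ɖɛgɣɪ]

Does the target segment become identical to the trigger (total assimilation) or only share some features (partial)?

partial assimilation

The segment that alternates is /ɣ/, which surfaces as [ʁ] when adjacent to /q/.
/ɣ/ is velar while /q/ is uvular; the output [ʁ] is uvular, matching the trigger — so the feature that spreads is place.
Manner and voice are unchanged, so the assimilation is partial, not total.
Checking the remaining alternations: /ʁ/ → [z] after /d/ (uvular → alveolar, matching alveolar); /ʐ/ → [ɣ] after /g/ (retroflex → velar, matching velar) — only place changes, and always toward the preceding segment.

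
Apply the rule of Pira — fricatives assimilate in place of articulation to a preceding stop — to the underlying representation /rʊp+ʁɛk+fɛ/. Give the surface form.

[rʊpβɛkxɛ]

/ʁ/ is a voiced uvular fricative. The preceding trigger /p/ is bilabial, so /ʁ/ must become bilabial as well.
Changing only its place to bilabial gives [β] — the voiced bilabial fricative.
At the second juncture, /f/ likewise becomes [x] adjacent to /k/.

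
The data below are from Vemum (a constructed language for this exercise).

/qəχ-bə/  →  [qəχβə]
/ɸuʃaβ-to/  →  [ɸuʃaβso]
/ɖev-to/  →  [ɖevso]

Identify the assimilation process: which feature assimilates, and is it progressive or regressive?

Comparing underlying and surface forms, /b/ → [β] is the alternation; the neighbouring /χ/ is constant.
/b/ is a stop while /χ/ is a fricative; the output [β] is a fricative, matching the trigger — so the feature that spreads is manner.
Place and voice are unchanged, so the assimilation is partial, not total.
The same holds elsewhere in the data: /t/ → [s] after /β/ (stop → fricative, matching a fricative); /t/ → [s] after /v/ (stop → fricative, matching a fricative) — only manner changes, and always toward the preceding segment.
Since the segment that changes follows the conditioning segment, the assimilation is progressive.

progressive manner assimilation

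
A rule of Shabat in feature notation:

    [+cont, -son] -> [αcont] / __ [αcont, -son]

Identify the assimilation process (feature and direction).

regressive manner assimilation

The shared variable α links the value of [cont] on the target to that of the neighbouring obstruent. [cont] distinguishes stops from fricatives — a manner-of-articulation feature — so this is manner assimilation.
The conditioning segment sits to the right of the focus bar, meaning the trigger follows the segment that changes — regressive assimilation.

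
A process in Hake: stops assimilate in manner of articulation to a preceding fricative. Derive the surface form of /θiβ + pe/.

The rule targets /p/ (voiceless bilabial stop), which sits after the trigger /β/ (fricative).
A voiceless bilabial fricative is [ɸ], so the surface segment is [ɸ].

[θiβɸe]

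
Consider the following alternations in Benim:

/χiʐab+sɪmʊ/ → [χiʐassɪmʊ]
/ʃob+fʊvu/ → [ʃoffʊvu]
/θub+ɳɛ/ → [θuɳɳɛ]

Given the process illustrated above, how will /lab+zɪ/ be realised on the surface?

[lazzɪ]

The data show regressive total assimilation (/b/ → [s] before /s/; /b/ → [f] before /f/; /b/ → [ɳ] before /ɳ/): in every case the target segment becomes identical to its following neighbour, copying more than a single feature.
/b/ is the segment targeted by the rule; it sits immediately before /z/, so it assimilates completely and surfaces as [z].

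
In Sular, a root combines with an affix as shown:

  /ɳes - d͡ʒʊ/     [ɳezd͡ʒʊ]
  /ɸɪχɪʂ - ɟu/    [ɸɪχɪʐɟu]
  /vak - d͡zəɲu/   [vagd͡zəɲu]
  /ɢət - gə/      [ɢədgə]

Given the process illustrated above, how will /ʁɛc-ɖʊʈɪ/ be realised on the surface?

The data show regressive voicing assimilation: /s/ → [z] before /d͡ʒ/; /ʂ/ → [ʐ] before /ɟ/; /k/ → [g] before /d͡z/; /t/ → [d] before /g/. In each pair only voicing changes, matching the following consonant, while place and manner stay constant.
/c/ is a voiceless palatal stop. The following trigger /ɖ/ is voiced, so /c/ must become voiced as well.
Changing only its voicing to voiced gives [ɟ] — the voiced palatal stop.

[ʁɛɟɖʊʈɪ]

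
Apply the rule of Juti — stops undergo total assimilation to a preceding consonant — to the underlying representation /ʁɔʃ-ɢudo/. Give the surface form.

/ɢ/ is the segment targeted by the rule; it sits immediately after /ʃ/, so it assimilates completely and surfaces as [ʃ].

[ʁɔʃʃudo]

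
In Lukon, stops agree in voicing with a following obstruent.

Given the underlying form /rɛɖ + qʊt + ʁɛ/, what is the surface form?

The rule targets /ɖ/ (voiced retroflex stop), which sits before the trigger /q/ (voiceless).
The voiceless retroflex stop is [ʈ], so /ɖ/ → [ʈ].
The same rule applies at the second boundary: /t/ → [d] next to /ʁ/.

[rɛʈqʊdʁɛ]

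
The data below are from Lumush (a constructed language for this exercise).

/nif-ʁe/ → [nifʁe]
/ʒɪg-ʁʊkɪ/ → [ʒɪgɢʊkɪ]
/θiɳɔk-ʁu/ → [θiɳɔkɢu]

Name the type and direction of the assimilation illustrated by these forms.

Underlying /ʁ/ is realised as [ɢ] next to /g/; /g/ itself does not change.
/ʁ/ is a fricative while /g/ is a stop; the output [ɢ] is a stop, matching the trigger — so the feature that spreads is manner.
Place and voice are unchanged, so the assimilation is partial, not total.
The same holds elsewhere in the data: /ʁ/ → [ɢ] after /k/ (fricative → stop, matching a stop) — only manner changes, and always toward the preceding segment.
No alternation appears in [nifʁe]: there the adjacent consonants already agree in manner (/ʁ/ and /f/ are both fricatives), so this form is consistent with the same rule.
The trigger is the preceding segment, so the direction is progressive (perseverative).

progressive manner assimilation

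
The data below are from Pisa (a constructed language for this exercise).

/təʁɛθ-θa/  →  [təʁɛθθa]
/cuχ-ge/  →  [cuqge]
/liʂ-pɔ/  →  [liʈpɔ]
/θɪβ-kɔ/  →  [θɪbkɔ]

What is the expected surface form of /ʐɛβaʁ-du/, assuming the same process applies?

[ʐɛβaɢdu]

The data show regressive manner assimilation: /χ/ → [q] before /g/; /ʂ/ → [ʈ] before /p/; /β/ → [b] before /k/. In each pair only manner changes, matching the following consonant, while place and voice stay constant.
No alternation appears in [təʁɛθθa]: there the adjacent consonants already agree in manner (/θ/ and /θ/ are both fricatives), so this form is consistent with the same rule.
The rule targets /ʁ/ (voiced uvular fricative), which sits before the trigger /d/ (stop).
The voiced uvular stop is [ɢ], so /ʁ/ → [ɢ].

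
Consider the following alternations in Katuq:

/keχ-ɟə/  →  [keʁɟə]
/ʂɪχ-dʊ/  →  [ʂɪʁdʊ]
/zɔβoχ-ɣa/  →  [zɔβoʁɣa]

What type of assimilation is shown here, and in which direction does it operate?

The segment that alternates is /χ/, which surfaces as [ʁ] when adjacent to /ɟ/.
/χ/ is voiceless while /ɟ/ is voiced; the output [ʁ] is voiced, matching the trigger — so the feature that spreads is voicing.
Place and manner are unchanged, so the assimilation is partial, not total.
Checking the remaining alternations: /χ/ → [ʁ] before /d/ (voiceless → voiced, matching voiced); /χ/ → [ʁ] before /ɣ/ (voiceless → voiced, matching voiced) — only voicing changes, and always toward the following segment.
Since the segment that changes precedes the conditioning segment, the assimilation is regressive.

regressive voicing assimilation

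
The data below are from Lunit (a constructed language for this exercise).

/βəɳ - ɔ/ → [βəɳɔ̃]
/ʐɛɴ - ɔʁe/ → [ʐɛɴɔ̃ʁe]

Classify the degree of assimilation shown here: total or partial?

The vowel /ɔ/ surfaces as nasalised [ɔ̃] next to the preceding nasal /ɳ/ — it has acquired the [+nasal] feature of its neighbour.
Likewise in the remaining data: /ɔ/ → [ɔ̃] after /ɴ/ — each time a vowel is nasalised next to a preceding nasal.

partial assimilation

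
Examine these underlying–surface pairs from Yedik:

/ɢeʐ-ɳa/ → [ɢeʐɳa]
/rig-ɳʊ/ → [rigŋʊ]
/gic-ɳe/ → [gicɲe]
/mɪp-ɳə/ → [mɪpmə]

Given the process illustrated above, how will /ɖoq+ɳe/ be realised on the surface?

The data show progressive place assimilation: /ɳ/ → [ŋ] after /g/; /ɳ/ → [ɲ] after /c/; /ɳ/ → [m] after /p/. In each pair only place changes, matching the preceding consonant, while manner and voice stay constant.
No alternation appears in [ɢeʐɳa]: there the adjacent consonants already agree in place (/ɳ/ and /ʐ/ are both retroflex), so this form is consistent with the same rule.
The rule targets /ɳ/ (voiced retroflex nasal), which sits after the trigger /q/ (uvular).
Changing only its place to uvular gives [ɴ] — the voiced uvular nasal.

[ɖoqɴe]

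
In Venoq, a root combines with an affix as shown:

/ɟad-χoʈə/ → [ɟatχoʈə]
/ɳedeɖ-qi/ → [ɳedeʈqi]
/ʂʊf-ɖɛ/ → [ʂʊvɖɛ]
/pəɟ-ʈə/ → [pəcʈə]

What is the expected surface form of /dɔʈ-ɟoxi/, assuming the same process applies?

[dɔɖɟoxi]

The data show regressive voicing assimilation: /d/ → [t] before /χ/; /ɖ/ → [ʈ] before /q/; /f/ → [v] before /ɖ/; /ɟ/ → [c] before /ʈ/. In each pair only voicing changes, matching the following consonant, while place and manner stay constant.
The rule targets /ʈ/ (voiceless retroflex stop), which sits before the trigger /ɟ/ (voiced).
The voiced retroflex stop is [ɖ], so /ʈ/ → [ɖ].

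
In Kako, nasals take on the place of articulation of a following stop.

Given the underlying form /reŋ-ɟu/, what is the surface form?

[reɲɟu]

The rule targets /ŋ/ (voiced velar nasal), which sits before the trigger /ɟ/ (palatal).
A voiced palatal nasal is [ɲ], so the surface segment is [ɲ].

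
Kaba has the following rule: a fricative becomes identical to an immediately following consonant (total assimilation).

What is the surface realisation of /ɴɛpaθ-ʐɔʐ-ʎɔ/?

/θ/ is the segment targeted by the rule; it sits immediately before /ʐ/, so it assimilates completely and surfaces as [ʐ].
At the second juncture, /ʐ/ likewise becomes [ʎ] adjacent to /ʎ/.

[ɴɛpaʐʐɔʎʎɔ]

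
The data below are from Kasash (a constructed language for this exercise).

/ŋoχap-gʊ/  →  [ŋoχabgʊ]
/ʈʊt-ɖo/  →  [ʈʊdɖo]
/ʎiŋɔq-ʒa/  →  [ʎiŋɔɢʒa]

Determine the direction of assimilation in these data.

regressive

Comparing underlying and surface forms, /p/ → [b] is the alternation; the neighbouring /g/ is constant.
/p/ is voiceless while /g/ is voiced; the output [b] is voiced, matching the trigger — so the feature that spreads is voicing.
The same holds elsewhere in the data: /t/ → [d] before /ɖ/ (voiceless → voiced, matching voiced); /q/ → [ɢ] before /ʒ/ (voiceless → voiced, matching voiced) — only voicing changes, and always toward the following segment.
The trigger is the following segment, so the direction is regressive (anticipatory).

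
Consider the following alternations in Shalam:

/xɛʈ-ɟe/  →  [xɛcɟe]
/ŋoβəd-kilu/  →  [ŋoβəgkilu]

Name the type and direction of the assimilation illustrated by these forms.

The segment that alternates is /ʈ/, which surfaces as [c] when adjacent to /ɟ/.
The change retroflex → palatal matches the place of the following /ɟ/, identifying this as place assimilation.
Manner and voice are unchanged, so the assimilation is partial, not total.
The other alternating form patterns the same way: /d/ → [g] before /k/ (alveolar → velar, matching velar) — only place changes, and always toward the following segment.
Since the segment that changes precedes the conditioning segment, the assimilation is regressive.

regressive place assimilation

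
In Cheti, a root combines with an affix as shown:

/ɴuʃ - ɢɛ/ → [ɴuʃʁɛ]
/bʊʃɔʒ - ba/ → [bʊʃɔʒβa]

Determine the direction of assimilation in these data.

progressive

The segment that alternates is /ɢ/, which surfaces as [ʁ] when adjacent to /ʃ/.
The change stop → fricative matches the manner of the preceding /ʃ/, identifying this as manner assimilation.
The same holds elsewhere in the data: /b/ → [β] after /ʒ/ (stop → fricative, matching a fricative) — only manner changes, and always toward the preceding segment.
The trigger is the preceding segment, so the direction is progressive (perseverative).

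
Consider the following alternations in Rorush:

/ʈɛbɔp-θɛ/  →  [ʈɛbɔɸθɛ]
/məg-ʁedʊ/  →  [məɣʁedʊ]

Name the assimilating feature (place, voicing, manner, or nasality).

The segment that alternates is /p/, which surfaces as [ɸ] when adjacent to /θ/.
The change stop → fricative matches the manner of the following /θ/, identifying this as manner assimilation.
The other alternating form patterns the same way: /g/ → [ɣ] before /ʁ/ (stop → fricative, matching a fricative) — only manner changes, and always toward the following segment.

manner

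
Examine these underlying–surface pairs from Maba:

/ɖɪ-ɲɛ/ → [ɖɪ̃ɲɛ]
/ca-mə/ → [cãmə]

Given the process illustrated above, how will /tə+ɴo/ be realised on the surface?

The data show regressive nasality assimilation (vowel nasalisation): /ɪ/ → [ɪ̃] before /ɲ/; /a/ → [ã] before /m/ — a vowel is nasalised by an immediately following nasal consonant.
/ə/ sits next to the nasal /ɴ/ and is therefore nasalised to [ə̃].

[tə̃ɴo]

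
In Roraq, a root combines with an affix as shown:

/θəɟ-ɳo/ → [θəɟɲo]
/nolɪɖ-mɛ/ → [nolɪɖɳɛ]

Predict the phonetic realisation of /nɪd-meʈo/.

[nɪdneʈo]

The data show progressive place assimilation: /ɳ/ → [ɲ] after /ɟ/; /m/ → [ɳ] after /ɖ/. In each pair only place changes, matching the preceding consonant, while manner and voice stay constant.
The rule targets /m/ (voiced bilabial nasal), which sits after the trigger /d/ (alveolar).
The voiced alveolar nasal is [n], so /m/ → [n].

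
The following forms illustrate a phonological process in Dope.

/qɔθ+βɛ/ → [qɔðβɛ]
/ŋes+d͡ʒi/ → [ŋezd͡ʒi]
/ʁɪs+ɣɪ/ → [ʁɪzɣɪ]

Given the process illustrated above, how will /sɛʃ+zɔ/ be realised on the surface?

[sɛʒzɔ]

The data show regressive voicing assimilation: /θ/ → [ð] before /β/; /s/ → [z] before /d͡ʒ/; /s/ → [z] before /ɣ/. In each pair only voicing changes, matching the following consonant, while place and manner stay constant.
The rule targets /ʃ/ (voiceless postalveolar fricative), which sits before the trigger /z/ (voiced).
The voiced postalveolar fricative is [ʒ], so /ʃ/ → [ʒ].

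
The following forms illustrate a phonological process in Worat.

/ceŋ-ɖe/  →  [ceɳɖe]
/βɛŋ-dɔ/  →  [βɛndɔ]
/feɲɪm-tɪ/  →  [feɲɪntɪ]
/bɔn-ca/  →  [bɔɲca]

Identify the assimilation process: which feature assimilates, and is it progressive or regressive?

The segment that alternates is /ŋ/, which surfaces as [ɳ] when adjacent to /ɖ/.
The change velar → retroflex matches the place of the following /ɖ/, identifying this as place assimilation.
Manner and voice are unchanged, so the assimilation is partial, not total.
Checking the remaining alternations: /ŋ/ → [n] before /d/ (velar → alveolar, matching alveolar); /m/ → [n] before /t/ (bilabial → alveolar, matching alveolar); /n/ → [ɲ] before /c/ (alveolar → palatal, matching palatal) — only place changes, and always toward the following segment.
Since the segment that changes precedes the conditioning segment, the assimilation is regressive.

regressive place assimilation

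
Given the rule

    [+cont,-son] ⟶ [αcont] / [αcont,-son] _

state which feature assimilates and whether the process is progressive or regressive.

The shared variable α links the value of [cont] on the target to that of the neighbouring obstruent. [cont] distinguishes stops from fricatives — a manner-of-articulation feature — so this is manner assimilation.
The conditioning segment sits to the left of the focus bar, meaning the trigger precedes the segment that changes — progressive assimilation.

progressive manner assimilation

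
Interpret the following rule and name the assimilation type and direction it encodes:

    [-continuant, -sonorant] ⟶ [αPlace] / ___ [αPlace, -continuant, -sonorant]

regressive place assimilation

The rule copies the place features (abbreviated [Place]) from the environment onto the target, so the assimilating feature is place.
Since the environment is written after the underscore, the trigger follows the target; the direction is regressive.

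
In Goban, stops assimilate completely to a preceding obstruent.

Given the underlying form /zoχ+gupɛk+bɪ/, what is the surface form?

[zoχχupɛkkɪ]

/g/ is the segment targeted by the rule; it sits immediately after /χ/, so it assimilates completely and surfaces as [χ].
The same rule applies at the second boundary: /b/ → [k] next to /k/.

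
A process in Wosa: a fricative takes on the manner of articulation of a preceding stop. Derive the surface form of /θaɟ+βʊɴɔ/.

[θaɟbʊɴɔ]

The rule targets /β/ (voiced bilabial fricative), which sits after the trigger /ɟ/ (stop).
A voiced bilabial stop is [b], so the surface segment is [b].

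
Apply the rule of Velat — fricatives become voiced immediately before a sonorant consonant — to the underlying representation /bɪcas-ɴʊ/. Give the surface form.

The rule targets /s/ (voiceless alveolar fricative), which sits before the trigger /ɴ/ (voiced).
The voiced alveolar fricative is [z], so /s/ → [z].

[bɪcazɴʊ]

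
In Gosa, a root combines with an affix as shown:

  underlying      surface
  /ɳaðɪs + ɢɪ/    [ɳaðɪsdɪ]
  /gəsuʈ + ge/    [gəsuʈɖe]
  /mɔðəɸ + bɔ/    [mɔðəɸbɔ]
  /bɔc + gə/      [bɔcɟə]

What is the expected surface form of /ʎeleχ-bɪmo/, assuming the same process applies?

The data show progressive place assimilation: /ɢ/ → [d] after /s/; /g/ → [ɖ] after /ʈ/; /g/ → [ɟ] after /c/. In each pair only place changes, matching the preceding consonant, while manner and voice stay constant.
No alternation appears in [mɔðəɸbɔ]: there the adjacent consonants already agree in place (/b/ and /ɸ/ are both bilabial), so this form is consistent with the same rule.
/b/ is a voiced bilabial stop. The preceding trigger /χ/ is uvular, so /b/ must become uvular as well.
A voiced uvular stop is [ɢ], so the surface segment is [ɢ].

[ʎeleχɢɪmo]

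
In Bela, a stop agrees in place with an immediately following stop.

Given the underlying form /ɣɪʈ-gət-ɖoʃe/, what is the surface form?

[ɣɪkgəʈɖoʃe]

/ʈ/ is a voiceless retroflex stop. The following trigger /g/ is velar, so /ʈ/ must become velar as well.
A voiceless velar stop is [k], so the surface segment is [k].
At the second juncture, /t/ likewise becomes [ʈ] adjacent to /ɖ/.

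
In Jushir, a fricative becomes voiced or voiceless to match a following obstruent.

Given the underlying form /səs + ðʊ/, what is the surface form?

/s/ is a voiceless alveolar fricative. The following trigger /ð/ is voiced, so /s/ must become voiced as well.
A voiced alveolar fricative is [z], so the surface segment is [z].

[səzðʊ]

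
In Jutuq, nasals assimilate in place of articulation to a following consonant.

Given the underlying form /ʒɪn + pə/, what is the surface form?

The rule targets /n/ (voiced alveolar nasal), which sits before the trigger /p/ (bilabial).
A voiced bilabial nasal is [m], so the surface segment is [m].

[ʒɪmpə]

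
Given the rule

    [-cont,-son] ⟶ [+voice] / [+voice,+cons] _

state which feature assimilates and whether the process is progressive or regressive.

The target ([-cont,-son], stops) acquires [+voice] next to a voiced consonant ([+voice,+cons]) — it takes on the voicing of its neighbour, so the feature that spreads is voicing.
The conditioning segment sits to the left of the focus bar, meaning the trigger precedes the segment that changes — progressive assimilation.

progressive voicing assimilation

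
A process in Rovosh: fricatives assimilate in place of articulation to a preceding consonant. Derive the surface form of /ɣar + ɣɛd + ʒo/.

The rule targets /ɣ/ (voiced velar fricative), which sits after the trigger /r/ (alveolar).
Changing only its place to alveolar gives [z] — the voiced alveolar fricative.
The same rule applies at the second boundary: /ʒ/ → [z] next to /d/.

[ɣarzɛdzo]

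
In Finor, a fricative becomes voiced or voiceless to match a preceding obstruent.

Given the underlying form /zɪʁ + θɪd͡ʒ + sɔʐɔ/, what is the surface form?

[zɪʁðɪd͡ʒzɔʐɔ]

/θ/ is a voiceless dental fricative. The preceding trigger /ʁ/ is voiced, so /θ/ must become voiced as well.
A voiced dental fricative is [ð], so the surface segment is [ð].
The same rule applies at the second boundary: /s/ → [z] next to /d͡ʒ/.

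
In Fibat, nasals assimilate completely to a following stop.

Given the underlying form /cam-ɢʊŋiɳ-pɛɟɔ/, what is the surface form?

[caɢɢʊŋippɛɟɔ]

/m/ is the segment targeted by the rule; it sits immediately before /ɢ/, so it assimilates completely and surfaces as [ɢ].
At the second juncture, /ɳ/ likewise becomes [p] adjacent to /p/.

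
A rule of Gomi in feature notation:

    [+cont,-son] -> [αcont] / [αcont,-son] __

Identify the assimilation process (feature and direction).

The rule copies [cont] (continuancy) from the environment onto the target fricatives; since [±cont] encodes the stop/fricative manner contrast, the assimilating dimension is manner.
Since the environment is written before the underscore, the trigger precedes the target; the direction is progressive.

progressive manner assimilation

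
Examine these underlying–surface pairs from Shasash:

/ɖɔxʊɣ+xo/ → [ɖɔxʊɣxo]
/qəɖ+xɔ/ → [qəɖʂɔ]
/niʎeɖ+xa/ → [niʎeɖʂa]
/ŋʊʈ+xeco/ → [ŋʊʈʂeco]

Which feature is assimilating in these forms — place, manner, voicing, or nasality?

place

Comparing underlying and surface forms, /x/ → [ʂ] is the alternation; the neighbouring /ɖ/ is constant.
The change velar → retroflex matches the place of the preceding /ɖ/, identifying this as place assimilation.
The same holds elsewhere in the data: /x/ → [ʂ] after /ʈ/ (velar → retroflex, matching retroflex) — only place changes, and always toward the preceding segment.
Nothing changes in [ɖɔxʊɣxo]: there the adjacent consonants already agree in place (/x/ and /ɣ/ are both velar), so this form is consistent with the same rule.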